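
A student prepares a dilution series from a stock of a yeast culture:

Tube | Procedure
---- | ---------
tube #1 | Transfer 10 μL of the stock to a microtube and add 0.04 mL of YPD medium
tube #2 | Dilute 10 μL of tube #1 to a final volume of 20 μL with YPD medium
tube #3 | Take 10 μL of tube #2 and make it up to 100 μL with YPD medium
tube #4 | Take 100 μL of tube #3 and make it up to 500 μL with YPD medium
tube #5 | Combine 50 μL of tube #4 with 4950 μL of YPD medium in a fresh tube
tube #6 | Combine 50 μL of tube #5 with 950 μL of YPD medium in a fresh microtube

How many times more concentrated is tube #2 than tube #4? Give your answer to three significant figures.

50.0

Step 1: 10 μL + 0.04 mL = 50 μL total → factor 50/10 = 5
Step 2: 10 μL brought to 20 μL → factor 20/10 = 2
Step 3: 10 μL brought to 100 μL → factor 100/10 = 10
Step 4: 100 μL brought to 500 μL → factor 500/100 = 5
Dilution factor to tube #2 = 10; to tube #4 = 500
[tube #2]/[tube #4] = (factor to tube #4)/(factor to tube #2) = 500/10 = 50.0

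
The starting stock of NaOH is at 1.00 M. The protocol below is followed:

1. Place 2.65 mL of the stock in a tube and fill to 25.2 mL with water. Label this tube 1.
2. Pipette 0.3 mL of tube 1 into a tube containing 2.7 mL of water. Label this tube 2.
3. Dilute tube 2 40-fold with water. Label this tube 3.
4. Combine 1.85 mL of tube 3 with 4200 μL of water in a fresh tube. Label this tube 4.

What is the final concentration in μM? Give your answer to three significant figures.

80.4 μM

Step 1: 2.65 mL brought to 25.2 mL → factor 25.2/2.65 = 9.5094
Step 2: 0.3 mL + 2.7 mL = 3 mL total → factor 3/0.3 = 10
Step 3: 40-fold → factor 40
Step 4: 1.85 mL + 4200 μL = 6.05 mL total → factor 6.05/1.85 = 3.2703
Overall dilution factor = 9.5094 × 10 × 40 × 3.2703 = 12439
Final = 1.00 M / 12439 = 8.039 × 10^-5 M = 80.4 μM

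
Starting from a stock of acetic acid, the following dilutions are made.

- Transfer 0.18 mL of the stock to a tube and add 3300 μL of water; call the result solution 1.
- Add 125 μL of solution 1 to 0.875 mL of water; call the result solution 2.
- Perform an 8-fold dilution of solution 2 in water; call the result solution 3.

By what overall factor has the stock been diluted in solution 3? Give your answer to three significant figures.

1.24 × 10^3

Step 1: 0.18 mL + 3300 μL = 3.48 mL total → factor 3.48/0.18 = 19.333
Step 2: 125 μL + 0.875 mL = 1000 μL total → factor 1000/125 = 8
Step 3: 8-fold → factor 8
Overall dilution factor = 19.333 × 8 × 8 = 1237.3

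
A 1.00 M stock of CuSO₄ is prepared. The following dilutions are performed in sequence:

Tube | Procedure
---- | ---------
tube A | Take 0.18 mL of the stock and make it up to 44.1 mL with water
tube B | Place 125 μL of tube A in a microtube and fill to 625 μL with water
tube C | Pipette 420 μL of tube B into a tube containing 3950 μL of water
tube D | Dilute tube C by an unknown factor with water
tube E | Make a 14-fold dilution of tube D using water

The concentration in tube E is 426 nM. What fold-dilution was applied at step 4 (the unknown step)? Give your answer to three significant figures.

Step 1: 0.18 mL brought to 44.1 mL → factor 44.1/0.18 = 245
Step 2: 125 μL brought to 625 μL → factor 625/125 = 5
Step 3: 420 μL + 3950 μL = 4370 μL total → factor 4370/420 = 10.405
Step 4: unknown factor x
Step 5: 14-fold → factor 14
Product of known-step factors = 1.7844 × 10^5
Overall factor = 1.00 M / (426 nM) = 2.3474 × 10^6
x = 2.3474 × 10^6 / 1.7844 × 10^5 = 13.2

13.2-fold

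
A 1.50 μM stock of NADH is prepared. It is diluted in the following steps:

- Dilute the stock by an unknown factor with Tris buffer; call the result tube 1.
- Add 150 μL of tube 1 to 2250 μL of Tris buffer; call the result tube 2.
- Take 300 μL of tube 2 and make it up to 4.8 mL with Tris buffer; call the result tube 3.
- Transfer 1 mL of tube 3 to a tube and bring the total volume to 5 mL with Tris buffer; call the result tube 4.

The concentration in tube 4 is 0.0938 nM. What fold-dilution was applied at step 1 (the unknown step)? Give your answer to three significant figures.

Step 1: unknown factor x
Step 2: 150 μL + 2250 μL = 2400 μL total → factor 2400/150 = 16
Step 3: 300 μL brought to 4.8 mL → factor 4800/300 = 16
Step 4: 1 mL brought to 5 mL → factor 5/1 = 5
Product of known-step factors = 1280
Overall factor = 1.50 μM / (0.0938 nM) = 15991
x = 15991 / 1280 = 12.5

12.5-fold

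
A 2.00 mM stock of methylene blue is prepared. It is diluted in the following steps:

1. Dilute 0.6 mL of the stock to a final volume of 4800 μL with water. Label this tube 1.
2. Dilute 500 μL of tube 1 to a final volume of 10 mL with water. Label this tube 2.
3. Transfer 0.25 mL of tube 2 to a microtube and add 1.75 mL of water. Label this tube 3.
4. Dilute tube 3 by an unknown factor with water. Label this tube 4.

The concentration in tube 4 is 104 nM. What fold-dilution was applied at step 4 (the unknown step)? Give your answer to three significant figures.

15.0-fold

Step 1: 0.6 mL brought to 4800 μL → factor 4.8/0.6 = 8
Step 2: 500 μL brought to 10 mL → factor 10000/500 = 20
Step 3: 0.25 mL + 1.75 mL = 2 mL total → factor 2/0.25 = 8
Step 4: unknown factor x
Product of known-step factors = 1280
Overall factor = 2.00 mM / (104 nM) = 19231
x = 19231 / 1280 = 15.0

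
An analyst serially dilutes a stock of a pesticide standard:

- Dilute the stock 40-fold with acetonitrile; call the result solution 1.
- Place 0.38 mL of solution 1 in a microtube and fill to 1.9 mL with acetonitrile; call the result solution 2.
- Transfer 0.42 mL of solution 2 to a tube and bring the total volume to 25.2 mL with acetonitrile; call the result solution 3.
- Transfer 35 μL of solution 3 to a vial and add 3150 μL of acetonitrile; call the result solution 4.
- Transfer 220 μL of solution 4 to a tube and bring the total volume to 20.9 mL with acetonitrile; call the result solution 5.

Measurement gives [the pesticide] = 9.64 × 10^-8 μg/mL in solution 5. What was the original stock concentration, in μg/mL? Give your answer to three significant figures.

Step 1: 40-fold → factor 40
Step 2: 0.38 mL brought to 1.9 mL → factor 1.9/0.38 = 5
Step 3: 0.42 mL brought to 25.2 mL → factor 25.2/0.42 = 60
Step 4: 35 μL + 3150 μL = 3185 μL total → factor 3185/35 = 91
Step 5: 220 μL brought to 20.9 mL → factor 20900/220 = 95
Overall dilution factor = 40 × 5 × 60 × 91 × 95 = 1.0374 × 10^8
Stock = 9.64 × 10^-8 μg/mL × 1.0374 × 10^8 = 10.0 μg/mL

10.0 μg/mL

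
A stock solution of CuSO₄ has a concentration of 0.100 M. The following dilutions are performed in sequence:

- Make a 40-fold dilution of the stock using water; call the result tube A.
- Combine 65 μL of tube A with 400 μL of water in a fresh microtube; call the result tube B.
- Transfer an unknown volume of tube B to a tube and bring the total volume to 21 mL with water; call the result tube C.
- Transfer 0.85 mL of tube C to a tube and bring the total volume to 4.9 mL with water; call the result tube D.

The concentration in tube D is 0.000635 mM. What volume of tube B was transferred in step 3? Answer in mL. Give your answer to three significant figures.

0.220 mL

Step 1: 40-fold → factor 40
Step 2: 65 μL + 400 μL = 465 μL total → factor 465/65 = 7.1538
Step 3: v brought to 21 mL → factor = 21 mL/v
Step 4: 0.85 mL brought to 4.9 mL → factor 4.9/0.85 = 5.7647
Product of known-step factors = 1649.6
Overall factor = 0.100 M / (0.000635 mM) = 1.5748 × 10^5
Step-3 factor = 1.5748 × 10^5 / 1649.6 = 95.466
v = 21 mL / 95.466 = 0.220 mL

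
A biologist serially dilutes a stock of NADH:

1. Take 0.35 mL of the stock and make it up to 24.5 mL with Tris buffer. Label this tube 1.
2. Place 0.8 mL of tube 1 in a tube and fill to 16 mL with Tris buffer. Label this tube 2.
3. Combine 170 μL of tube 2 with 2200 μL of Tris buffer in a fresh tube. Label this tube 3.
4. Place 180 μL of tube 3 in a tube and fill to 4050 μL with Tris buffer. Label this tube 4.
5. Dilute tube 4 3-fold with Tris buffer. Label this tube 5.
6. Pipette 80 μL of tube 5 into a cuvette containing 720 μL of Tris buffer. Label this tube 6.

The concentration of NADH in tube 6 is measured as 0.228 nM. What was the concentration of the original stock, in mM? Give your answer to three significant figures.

3.00 mM

Step 1: 0.35 mL brought to 24.5 mL → factor 24.5/0.35 = 70
Step 2: 0.8 mL brought to 16 mL → factor 16/0.8 = 20
Step 3: 170 μL + 2200 μL = 2370 μL total → factor 2370/170 = 13.941
Step 4: 180 μL brought to 4050 μL → factor 4050/180 = 22.5
Step 5: 3-fold → factor 3
Step 6: 80 μL + 720 μL = 800 μL total → factor 800/80 = 10
Overall dilution factor = 70 × 20 × 13.941 × 22.5 × 3 × 10 = 1.3174 × 10^7
Stock = 0.228 nM × 1.3174 × 10^7 = 3.004 × 10^6 nM = 3.00 mM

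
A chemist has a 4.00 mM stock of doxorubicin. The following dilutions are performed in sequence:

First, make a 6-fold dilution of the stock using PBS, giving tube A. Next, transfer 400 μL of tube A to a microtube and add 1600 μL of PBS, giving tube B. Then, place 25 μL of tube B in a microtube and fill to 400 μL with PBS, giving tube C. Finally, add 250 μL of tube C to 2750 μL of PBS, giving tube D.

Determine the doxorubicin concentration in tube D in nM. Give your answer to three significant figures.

Step 1: 6-fold → factor 6
Step 2: 400 μL + 1600 μL = 2000 μL total → factor 2000/400 = 5
Step 3: 25 μL brought to 400 μL → factor 400/25 = 16
Step 4: 250 μL + 2750 μL = 3000 μL total → factor 3000/250 = 12
Overall dilution factor = 6 × 5 × 16 × 12 = 5760
Final = 4.00 mM / 5760 = 0.0006944 mM = 694 nM

694 nM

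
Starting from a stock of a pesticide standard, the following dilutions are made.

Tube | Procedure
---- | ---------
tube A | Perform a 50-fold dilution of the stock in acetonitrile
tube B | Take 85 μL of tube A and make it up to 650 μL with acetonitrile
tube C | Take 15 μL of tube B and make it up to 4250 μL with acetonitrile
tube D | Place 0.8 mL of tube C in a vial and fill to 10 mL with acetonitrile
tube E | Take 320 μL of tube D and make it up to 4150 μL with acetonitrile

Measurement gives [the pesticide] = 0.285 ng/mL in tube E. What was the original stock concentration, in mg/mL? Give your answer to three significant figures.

5.01 mg/mL

Step 1: 50-fold → factor 50
Step 2: 85 μL brought to 650 μL → factor 650/85 = 7.6471
Step 3: 15 μL brought to 4250 μL → factor 4250/15 = 283.33
Step 4: 0.8 mL brought to 10 mL → factor 10/0.8 = 12.5
Step 5: 320 μL brought to 4150 μL → factor 4150/320 = 12.969
Overall dilution factor = 50 × 7.6471 × 283.33 × 12.5 × 12.969 = 1.7562 × 10^7
Stock = 0.285 ng/mL × 1.7562 × 10^7 = 5.005 × 10^6 ng/mL = 5.01 mg/mL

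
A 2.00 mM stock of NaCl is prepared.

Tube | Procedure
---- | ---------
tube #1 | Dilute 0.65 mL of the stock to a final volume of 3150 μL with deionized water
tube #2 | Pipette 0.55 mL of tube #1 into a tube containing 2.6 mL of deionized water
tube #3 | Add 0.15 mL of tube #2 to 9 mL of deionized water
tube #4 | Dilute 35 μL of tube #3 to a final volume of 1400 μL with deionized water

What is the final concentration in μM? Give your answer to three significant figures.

0.0295 μM

Step 1: 0.65 mL brought to 3150 μL → factor 3.15/0.65 = 4.8462
Step 2: 0.55 mL + 2.6 mL = 3.15 mL total → factor 3.15/0.55 = 5.7273
Step 3: 0.15 mL + 9 mL = 9.15 mL total → factor 9.15/0.15 = 61
Step 4: 35 μL brought to 1400 μL → factor 1400/35 = 40
Overall dilution factor = 4.8462 × 5.7273 × 61 × 40 = 67723
Final = 2.00 mM / 67723 = 2.953 × 10^-5 mM = 0.0295 μM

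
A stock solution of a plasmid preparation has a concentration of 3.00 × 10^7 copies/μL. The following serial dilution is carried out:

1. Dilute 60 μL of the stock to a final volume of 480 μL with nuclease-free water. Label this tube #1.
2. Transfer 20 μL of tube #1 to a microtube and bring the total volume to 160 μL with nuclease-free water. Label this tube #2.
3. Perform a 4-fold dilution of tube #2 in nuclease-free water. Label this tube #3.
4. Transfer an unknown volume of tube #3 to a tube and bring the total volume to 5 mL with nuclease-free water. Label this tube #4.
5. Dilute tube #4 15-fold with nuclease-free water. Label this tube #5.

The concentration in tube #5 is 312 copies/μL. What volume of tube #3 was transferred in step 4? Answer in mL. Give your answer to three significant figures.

Step 1: 60 μL brought to 480 μL → factor 480/60 = 8
Step 2: 20 μL brought to 160 μL → factor 160/20 = 8
Step 3: 4-fold → factor 4
Step 4: v brought to 5 mL → factor = 5 mL/v
Step 5: 15-fold → factor 15
Product of known-step factors = 3840
Overall factor = 3.00 × 10^7 copies/μL / (312 copies/μL) = 96154
Step-4 factor = 96154 / 3840 = 25.04
v = 5 mL / 25.04 = 0.200 mL

0.200 mL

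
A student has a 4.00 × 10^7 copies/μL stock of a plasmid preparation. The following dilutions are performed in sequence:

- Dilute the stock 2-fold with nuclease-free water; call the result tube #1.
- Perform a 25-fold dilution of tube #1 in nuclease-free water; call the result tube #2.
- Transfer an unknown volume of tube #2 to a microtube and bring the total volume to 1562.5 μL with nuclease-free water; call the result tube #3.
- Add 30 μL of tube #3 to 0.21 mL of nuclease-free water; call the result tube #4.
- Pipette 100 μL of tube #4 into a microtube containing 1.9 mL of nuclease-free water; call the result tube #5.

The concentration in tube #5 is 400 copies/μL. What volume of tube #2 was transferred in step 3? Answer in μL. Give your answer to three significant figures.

Step 1: 2-fold → factor 2
Step 2: 25-fold → factor 25
Step 3: v brought to 1562.5 μL → factor = 1562.5 μL/v
Step 4: 30 μL + 0.21 mL = 240 μL total → factor 240/30 = 8
Step 5: 100 μL + 1.9 mL = 2000 μL total → factor 2000/100 = 20
Product of known-step factors = 8000
Overall factor = 4.00 × 10^7 copies/μL / (400 copies/μL) = 1 × 10^5
Step-3 factor = 1 × 10^5 / 8000 = 12.5
v = 1562.5 μL / 12.5 = 125 μL

125 μL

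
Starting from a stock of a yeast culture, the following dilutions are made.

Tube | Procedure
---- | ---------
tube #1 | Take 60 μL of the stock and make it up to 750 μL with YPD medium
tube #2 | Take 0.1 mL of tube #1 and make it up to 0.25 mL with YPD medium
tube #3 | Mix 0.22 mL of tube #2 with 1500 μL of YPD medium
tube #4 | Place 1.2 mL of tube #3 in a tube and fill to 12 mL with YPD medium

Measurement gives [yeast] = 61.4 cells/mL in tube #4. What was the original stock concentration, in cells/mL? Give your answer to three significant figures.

Step 1: 60 μL brought to 750 μL → factor 750/60 = 12.5
Step 2: 0.1 mL brought to 0.25 mL → factor 0.25/0.1 = 2.5
Step 3: 0.22 mL + 1500 μL = 1.72 mL total → factor 1.72/0.22 = 7.8182
Step 4: 1.2 mL brought to 12 mL → factor 12/1.2 = 10
Overall dilution factor = 12.5 × 2.5 × 7.8182 × 10 = 2443.2
Stock = 61.4 cells/mL × 2443.2 = 1.50 × 10^5 cells/mL

1.50 × 10^5 cells/mL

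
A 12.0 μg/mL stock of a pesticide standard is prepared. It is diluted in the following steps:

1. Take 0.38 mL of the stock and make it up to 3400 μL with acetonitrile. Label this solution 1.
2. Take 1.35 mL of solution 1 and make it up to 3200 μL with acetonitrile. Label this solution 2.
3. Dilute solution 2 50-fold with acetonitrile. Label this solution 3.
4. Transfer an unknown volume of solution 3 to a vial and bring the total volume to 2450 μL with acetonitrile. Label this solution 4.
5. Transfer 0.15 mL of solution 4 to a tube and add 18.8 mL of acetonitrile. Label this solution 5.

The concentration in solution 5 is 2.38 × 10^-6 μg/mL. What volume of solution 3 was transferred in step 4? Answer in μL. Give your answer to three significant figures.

Step 1: 0.38 mL brought to 3400 μL → factor 3.4/0.38 = 8.9474
Step 2: 1.35 mL brought to 3200 μL → factor 3.2/1.35 = 2.3704
Step 3: 50-fold → factor 50
Step 4: v brought to 2450 μL → factor = 2450 μL/v
Step 5: 0.15 mL + 18.8 mL = 18.95 mL total → factor 18.95/0.15 = 126.33
Product of known-step factors = 1.3397 × 10^5
Overall factor = 12.0 μg/mL / (2.38 × 10^-6 μg/mL) = 5.042 × 10^6
Step-4 factor = 5.042 × 10^6 / 1.3397 × 10^5 = 37.636
v = 2450 μL / 37.636 = 65.1 μL

65.1 μL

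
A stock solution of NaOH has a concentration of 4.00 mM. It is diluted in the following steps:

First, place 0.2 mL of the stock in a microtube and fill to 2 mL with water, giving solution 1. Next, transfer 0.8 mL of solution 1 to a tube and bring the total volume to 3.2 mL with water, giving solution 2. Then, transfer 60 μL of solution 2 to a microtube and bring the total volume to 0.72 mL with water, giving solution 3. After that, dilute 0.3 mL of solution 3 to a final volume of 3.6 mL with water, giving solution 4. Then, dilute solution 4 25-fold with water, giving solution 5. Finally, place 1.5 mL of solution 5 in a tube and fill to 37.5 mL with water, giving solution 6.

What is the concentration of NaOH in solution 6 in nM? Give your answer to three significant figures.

1.11 nM

Step 1: 0.2 mL brought to 2 mL → factor 2/0.2 = 10
Step 2: 0.8 mL brought to 3.2 mL → factor 3.2/0.8 = 4
Step 3: 60 μL brought to 0.72 mL → factor 720/60 = 12
Step 4: 0.3 mL brought to 3.6 mL → factor 3.6/0.3 = 12
Step 5: 25-fold → factor 25
Step 6: 1.5 mL brought to 37.5 mL → factor 37.5/1.5 = 25
Overall dilution factor = 10 × 4 × 12 × 12 × 25 × 25 = 3.6 × 10^6
Final = 4.00 mM / 3.6 × 10^6 = 1.111 × 10^-6 mM = 1.11 nM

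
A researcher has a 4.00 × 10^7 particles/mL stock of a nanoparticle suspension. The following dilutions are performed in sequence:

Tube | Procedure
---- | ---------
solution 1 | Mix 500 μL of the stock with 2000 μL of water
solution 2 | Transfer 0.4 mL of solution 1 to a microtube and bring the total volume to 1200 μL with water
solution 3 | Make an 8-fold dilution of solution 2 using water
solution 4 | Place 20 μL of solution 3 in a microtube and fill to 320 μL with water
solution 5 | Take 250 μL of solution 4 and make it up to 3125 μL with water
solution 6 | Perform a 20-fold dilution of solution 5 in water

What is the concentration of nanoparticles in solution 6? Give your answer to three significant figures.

Step 1: 500 μL + 2000 μL = 2500 μL total → factor 2500/500 = 5
Step 2: 0.4 mL brought to 1200 μL → factor 1.2/0.4 = 3
Step 3: 8-fold → factor 8
Step 4: 20 μL brought to 320 μL → factor 320/20 = 16
Step 5: 250 μL brought to 3125 μL → factor 3125/250 = 12.5
Step 6: 20-fold → factor 20
Overall dilution factor = 5 × 3 × 8 × 16 × 12.5 × 20 = 4.8 × 10^5
Final = 4.00 × 10^7 particles/mL / 4.8 × 10^5 = 83.3 particles/mL

83.3 particles/mL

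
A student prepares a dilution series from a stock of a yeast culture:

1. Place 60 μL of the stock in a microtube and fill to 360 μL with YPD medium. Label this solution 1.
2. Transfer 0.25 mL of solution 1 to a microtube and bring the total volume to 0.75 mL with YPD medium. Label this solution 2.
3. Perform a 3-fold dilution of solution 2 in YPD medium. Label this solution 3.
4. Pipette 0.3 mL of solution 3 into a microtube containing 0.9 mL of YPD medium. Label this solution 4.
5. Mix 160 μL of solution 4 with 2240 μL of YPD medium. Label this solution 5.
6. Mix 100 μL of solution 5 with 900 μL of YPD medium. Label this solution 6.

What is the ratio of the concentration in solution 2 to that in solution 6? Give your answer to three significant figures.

1.80 × 10^3

Step 1: 60 μL brought to 360 μL → factor 360/60 = 6
Step 2: 0.25 mL brought to 0.75 mL → factor 0.75/0.25 = 3
Step 3: 3-fold → factor 3
Step 4: 0.3 mL + 0.9 mL = 1.2 mL total → factor 1.2/0.3 = 4
Step 5: 160 μL + 2240 μL = 2400 μL total → factor 2400/160 = 15
Step 6: 100 μL + 900 μL = 1000 μL total → factor 1000/100 = 10
Dilution factor to solution 2 = 18; to solution 6 = 32400
[solution 2]/[solution 6] = (factor to solution 6)/(factor to solution 2) = 32400/18 = 1.80 × 10^3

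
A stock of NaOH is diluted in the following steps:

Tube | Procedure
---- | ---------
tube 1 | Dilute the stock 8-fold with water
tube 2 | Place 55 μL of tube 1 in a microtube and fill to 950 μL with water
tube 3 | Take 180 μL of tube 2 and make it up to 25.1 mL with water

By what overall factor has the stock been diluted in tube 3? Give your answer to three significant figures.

1.93 × 10^4

Step 1: 8-fold → factor 8
Step 2: 55 μL brought to 950 μL → factor 950/55 = 17.273
Step 3: 180 μL brought to 25.1 mL → factor 25100/180 = 139.44
Overall dilution factor = 8 × 17.273 × 139.44 = 19269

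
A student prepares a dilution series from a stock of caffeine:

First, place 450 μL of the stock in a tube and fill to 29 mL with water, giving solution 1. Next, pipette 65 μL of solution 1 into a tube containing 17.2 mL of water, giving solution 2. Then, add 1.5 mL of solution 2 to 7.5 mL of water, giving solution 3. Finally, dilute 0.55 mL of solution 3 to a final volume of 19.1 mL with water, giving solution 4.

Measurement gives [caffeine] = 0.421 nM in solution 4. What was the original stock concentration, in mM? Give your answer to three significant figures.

Step 1: 450 μL brought to 29 mL → factor 29000/450 = 64.444
Step 2: 65 μL + 17.2 mL = 17265 μL total → factor 17265/65 = 265.62
Step 3: 1.5 mL + 7.5 mL = 9 mL total → factor 9/1.5 = 6
Step 4: 0.55 mL brought to 19.1 mL → factor 19.1/0.55 = 34.727
Overall dilution factor = 64.444 × 265.62 × 6 × 34.727 = 3.5667 × 10^6
Stock = 0.421 nM × 3.5667 × 10^6 = 1.502 × 10^6 nM = 1.50 mM

1.50 mM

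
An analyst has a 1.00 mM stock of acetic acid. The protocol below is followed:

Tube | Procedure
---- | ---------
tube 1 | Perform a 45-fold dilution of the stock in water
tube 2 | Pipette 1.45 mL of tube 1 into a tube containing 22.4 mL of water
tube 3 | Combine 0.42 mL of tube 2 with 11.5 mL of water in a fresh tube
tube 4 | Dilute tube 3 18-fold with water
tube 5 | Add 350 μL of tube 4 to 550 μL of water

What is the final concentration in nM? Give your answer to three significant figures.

Step 1: 45-fold → factor 45
Step 2: 1.45 mL + 22.4 mL = 23.85 mL total → factor 23.85/1.45 = 16.448
Step 3: 0.42 mL + 11.5 mL = 11.92 mL total → factor 11.92/0.42 = 28.381
Step 4: 18-fold → factor 18
Step 5: 350 μL + 550 μL = 900 μL total → factor 900/350 = 2.5714
Overall dilution factor = 45 × 16.448 × 28.381 × 18 × 2.5714 = 9.7231 × 10^5
Final = 1.00 mM / 9.7231 × 10^5 = 1.028 × 10^-6 mM = 1.03 nM

1.03 nM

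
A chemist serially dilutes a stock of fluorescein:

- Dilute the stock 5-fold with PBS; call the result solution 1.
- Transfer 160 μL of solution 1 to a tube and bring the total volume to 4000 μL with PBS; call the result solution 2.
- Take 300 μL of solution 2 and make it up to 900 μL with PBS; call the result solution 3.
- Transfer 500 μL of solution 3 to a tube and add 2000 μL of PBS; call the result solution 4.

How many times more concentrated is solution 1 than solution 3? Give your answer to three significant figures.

75.0

Step 1: 5-fold → factor 5
Step 2: 160 μL brought to 4000 μL → factor 4000/160 = 25
Step 3: 300 μL brought to 900 μL → factor 900/300 = 3
Dilution factor to solution 1 = 5; to solution 3 = 375
[solution 1]/[solution 3] = (factor to solution 3)/(factor to solution 1) = 375/5 = 75.0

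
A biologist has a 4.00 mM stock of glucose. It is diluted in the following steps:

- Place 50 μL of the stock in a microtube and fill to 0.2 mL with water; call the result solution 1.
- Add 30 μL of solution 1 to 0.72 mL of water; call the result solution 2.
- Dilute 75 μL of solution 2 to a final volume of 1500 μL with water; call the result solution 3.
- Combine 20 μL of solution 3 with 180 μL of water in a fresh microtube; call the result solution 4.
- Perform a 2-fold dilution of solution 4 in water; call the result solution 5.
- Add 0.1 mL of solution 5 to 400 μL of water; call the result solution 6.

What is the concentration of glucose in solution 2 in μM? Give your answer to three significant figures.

Step 1: 50 μL brought to 0.2 mL → factor 200/50 = 4
Step 2: 30 μL + 0.72 mL = 750 μL total → factor 750/30 = 25
Dilution factor through solution 2 = 4 × 25 = 100
[solution 2] = 4.00 mM / 100 = 0.04000 mM = 40.0 μM

40.0 μM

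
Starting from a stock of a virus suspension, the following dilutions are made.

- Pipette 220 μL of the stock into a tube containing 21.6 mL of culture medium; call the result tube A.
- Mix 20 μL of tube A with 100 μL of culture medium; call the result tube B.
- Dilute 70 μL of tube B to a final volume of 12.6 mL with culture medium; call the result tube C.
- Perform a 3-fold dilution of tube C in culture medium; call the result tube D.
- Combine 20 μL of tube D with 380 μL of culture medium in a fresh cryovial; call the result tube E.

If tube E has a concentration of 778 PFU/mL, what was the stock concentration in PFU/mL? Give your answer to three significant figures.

5.00 × 10^9 PFU/mL

Step 1: 220 μL + 21.6 mL = 21820 μL total → factor 21820/220 = 99.182
Step 2: 20 μL + 100 μL = 120 μL total → factor 120/20 = 6
Step 3: 70 μL brought to 12.6 mL → factor 12600/70 = 180
Step 4: 3-fold → factor 3
Step 5: 20 μL + 380 μL = 400 μL total → factor 400/20 = 20
Overall dilution factor = 99.182 × 6 × 180 × 3 × 20 = 6.427 × 10^6
Stock = 778 PFU/mL × 6.427 × 10^6 = 5.00 × 10^9 PFU/mL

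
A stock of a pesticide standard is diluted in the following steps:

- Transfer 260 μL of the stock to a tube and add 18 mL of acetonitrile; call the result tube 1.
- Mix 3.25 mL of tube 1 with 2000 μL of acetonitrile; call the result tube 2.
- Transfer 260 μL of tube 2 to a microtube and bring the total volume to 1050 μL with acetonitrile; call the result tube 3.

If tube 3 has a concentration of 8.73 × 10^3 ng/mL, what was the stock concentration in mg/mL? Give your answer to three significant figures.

Step 1: 260 μL + 18 mL = 18260 μL total → factor 18260/260 = 70.231
Step 2: 3.25 mL + 2000 μL = 5.25 mL total → factor 5.25/3.25 = 1.6154
Step 3: 260 μL brought to 1050 μL → factor 1050/260 = 4.0385
Overall dilution factor = 70.231 × 1.6154 × 4.0385 = 458.16
Stock = 8.73 × 10^3 ng/mL × 458.16 = 4.000 × 10^6 ng/mL = 4.00 mg/mL

4.00 mg/mL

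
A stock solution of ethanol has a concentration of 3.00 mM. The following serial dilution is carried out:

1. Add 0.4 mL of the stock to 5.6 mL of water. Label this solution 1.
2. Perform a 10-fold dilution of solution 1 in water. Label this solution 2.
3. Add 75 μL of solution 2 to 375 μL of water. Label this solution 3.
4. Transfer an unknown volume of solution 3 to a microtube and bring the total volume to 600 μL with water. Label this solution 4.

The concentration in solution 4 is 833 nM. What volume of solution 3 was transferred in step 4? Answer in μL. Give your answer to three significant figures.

Step 1: 0.4 mL + 5.6 mL = 6 mL total → factor 6/0.4 = 15
Step 2: 10-fold → factor 10
Step 3: 75 μL + 375 μL = 450 μL total → factor 450/75 = 6
Step 4: v brought to 600 μL → factor = 600 μL/v
Product of known-step factors = 900
Overall factor = 3.00 mM / (833 nM) = 3601.4
Step-4 factor = 3601.4 / 900 = 4.0016
v = 600 μL / 4.0016 = 150 μL

150 μL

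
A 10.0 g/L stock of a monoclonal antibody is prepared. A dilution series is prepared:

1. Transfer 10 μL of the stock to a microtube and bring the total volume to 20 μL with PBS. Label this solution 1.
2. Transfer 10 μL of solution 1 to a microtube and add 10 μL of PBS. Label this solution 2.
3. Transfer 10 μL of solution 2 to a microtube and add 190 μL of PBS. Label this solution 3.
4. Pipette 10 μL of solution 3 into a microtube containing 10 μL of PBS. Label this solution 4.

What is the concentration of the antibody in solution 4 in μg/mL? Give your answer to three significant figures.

Step 1: 10 μL brought to 20 μL → factor 20/10 = 2
Step 2: 10 μL + 10 μL = 20 μL total → factor 20/10 = 2
Step 3: 10 μL + 190 μL = 200 μL total → factor 200/10 = 20
Step 4: 10 μL + 10 μL = 20 μL total → factor 20/10 = 2
Overall dilution factor = 2 × 2 × 20 × 2 = 160
Final = 10.0 g/L / 160 = 0.06250 g/L = 62.5 μg/mL

62.5 μg/mL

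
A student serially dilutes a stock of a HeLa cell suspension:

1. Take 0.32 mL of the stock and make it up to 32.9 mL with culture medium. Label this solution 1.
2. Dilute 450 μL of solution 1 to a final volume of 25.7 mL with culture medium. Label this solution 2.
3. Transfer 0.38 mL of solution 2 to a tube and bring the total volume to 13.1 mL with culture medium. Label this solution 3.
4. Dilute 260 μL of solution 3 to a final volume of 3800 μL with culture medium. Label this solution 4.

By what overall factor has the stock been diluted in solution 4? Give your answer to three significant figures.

2.96 × 10^6

Step 1: 0.32 mL brought to 32.9 mL → factor 32.9/0.32 = 102.81
Step 2: 450 μL brought to 25.7 mL → factor 25700/450 = 57.111
Step 3: 0.38 mL brought to 13.1 mL → factor 13.1/0.38 = 34.474
Step 4: 260 μL brought to 3800 μL → factor 3800/260 = 14.615
Overall dilution factor = 102.81 × 57.111 × 34.474 × 14.615 = 2.9585 × 10^6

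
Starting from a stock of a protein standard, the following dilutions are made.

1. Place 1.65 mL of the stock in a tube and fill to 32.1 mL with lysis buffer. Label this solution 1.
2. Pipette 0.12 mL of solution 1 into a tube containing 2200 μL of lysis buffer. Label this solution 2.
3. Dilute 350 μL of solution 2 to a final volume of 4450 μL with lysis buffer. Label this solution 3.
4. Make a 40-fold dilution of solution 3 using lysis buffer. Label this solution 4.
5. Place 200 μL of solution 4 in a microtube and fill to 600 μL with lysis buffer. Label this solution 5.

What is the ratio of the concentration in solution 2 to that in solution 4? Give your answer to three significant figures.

Step 1: 1.65 mL brought to 32.1 mL → factor 32.1/1.65 = 19.455
Step 2: 0.12 mL + 2200 μL = 2.32 mL total → factor 2.32/0.12 = 19.333
Step 3: 350 μL brought to 4450 μL → factor 4450/350 = 12.714
Step 4: 40-fold → factor 40
Dilution factor to solution 2 = 376.12; to solution 4 = 1.9128 × 10^5
[solution 2]/[solution 4] = (factor to solution 4)/(factor to solution 2) = 1.9128 × 10^5/376.12 = 509

509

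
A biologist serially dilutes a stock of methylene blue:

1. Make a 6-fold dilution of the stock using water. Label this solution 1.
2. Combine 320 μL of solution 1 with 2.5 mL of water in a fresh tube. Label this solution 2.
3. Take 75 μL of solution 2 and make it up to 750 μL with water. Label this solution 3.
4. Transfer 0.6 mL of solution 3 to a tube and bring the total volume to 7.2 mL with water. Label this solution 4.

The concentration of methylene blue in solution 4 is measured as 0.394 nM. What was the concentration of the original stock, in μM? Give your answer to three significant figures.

Step 1: 6-fold → factor 6
Step 2: 320 μL + 2.5 mL = 2820 μL total → factor 2820/320 = 8.8125
Step 3: 75 μL brought to 750 μL → factor 750/75 = 10
Step 4: 0.6 mL brought to 7.2 mL → factor 7.2/0.6 = 12
Overall dilution factor = 6 × 8.8125 × 10 × 12 = 6345
Stock = 0.394 nM × 6345 = 2500 nM = 2.50 μM

2.50 μM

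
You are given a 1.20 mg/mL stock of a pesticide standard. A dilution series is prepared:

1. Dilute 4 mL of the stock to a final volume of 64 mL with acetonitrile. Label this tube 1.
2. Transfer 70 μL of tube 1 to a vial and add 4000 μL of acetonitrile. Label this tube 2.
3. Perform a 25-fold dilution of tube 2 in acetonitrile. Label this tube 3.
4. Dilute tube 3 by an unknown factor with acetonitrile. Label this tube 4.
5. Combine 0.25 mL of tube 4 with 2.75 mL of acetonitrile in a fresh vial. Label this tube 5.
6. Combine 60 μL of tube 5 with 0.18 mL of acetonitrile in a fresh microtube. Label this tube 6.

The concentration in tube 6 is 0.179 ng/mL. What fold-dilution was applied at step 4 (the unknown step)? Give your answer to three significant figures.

Step 1: 4 mL brought to 64 mL → factor 64/4 = 16
Step 2: 70 μL + 4000 μL = 4070 μL total → factor 4070/70 = 58.143
Step 3: 25-fold → factor 25
Step 4: unknown factor x
Step 5: 0.25 mL + 2.75 mL = 3 mL total → factor 3/0.25 = 12
Step 6: 60 μL + 0.18 mL = 240 μL total → factor 240/60 = 4
Product of known-step factors = 1.1163 × 10^6
Overall factor = 1.20 mg/mL / (0.179 ng/mL) = 6.7039 × 10^6
x = 6.7039 × 10^6 / 1.1163 × 10^6 = 6.01

6.01-fold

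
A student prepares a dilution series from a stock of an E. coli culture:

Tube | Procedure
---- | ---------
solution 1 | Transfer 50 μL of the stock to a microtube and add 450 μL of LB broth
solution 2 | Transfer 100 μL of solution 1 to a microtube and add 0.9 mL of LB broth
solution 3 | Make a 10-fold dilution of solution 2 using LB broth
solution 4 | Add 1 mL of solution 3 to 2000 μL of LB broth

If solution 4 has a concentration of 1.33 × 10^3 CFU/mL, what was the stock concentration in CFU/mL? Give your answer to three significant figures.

3.99 × 10^6 CFU/mL

Step 1: 50 μL + 450 μL = 500 μL total → factor 500/50 = 10
Step 2: 100 μL + 0.9 mL = 1000 μL total → factor 1000/100 = 10
Step 3: 10-fold → factor 10
Step 4: 1 mL + 2000 μL = 3 mL total → factor 3/1 = 3
Overall dilution factor = 10 × 10 × 10 × 3 = 3000
Stock = 1.33 × 10^3 CFU/mL × 3000 = 3.99 × 10^6 CFU/mL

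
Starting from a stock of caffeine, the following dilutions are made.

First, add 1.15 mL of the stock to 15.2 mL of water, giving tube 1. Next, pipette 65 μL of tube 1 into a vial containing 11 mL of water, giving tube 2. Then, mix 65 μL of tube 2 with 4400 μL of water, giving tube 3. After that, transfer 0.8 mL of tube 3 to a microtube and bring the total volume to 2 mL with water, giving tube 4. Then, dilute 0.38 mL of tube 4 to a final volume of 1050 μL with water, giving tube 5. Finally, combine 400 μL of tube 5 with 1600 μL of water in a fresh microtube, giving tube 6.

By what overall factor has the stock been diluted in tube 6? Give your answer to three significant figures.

5.74 × 10^6

Step 1: 1.15 mL + 15.2 mL = 16.35 mL total → factor 16.35/1.15 = 14.217
Step 2: 65 μL + 11 mL = 11065 μL total → factor 11065/65 = 170.23
Step 3: 65 μL + 4400 μL = 4465 μL total → factor 4465/65 = 68.692
Step 4: 0.8 mL brought to 2 mL → factor 2/0.8 = 2.5
Step 5: 0.38 mL brought to 1050 μL → factor 1.05/0.38 = 2.7632
Step 6: 400 μL + 1600 μL = 2000 μL total → factor 2000/400 = 5
Overall dilution factor = 14.217 × 170.23 × 68.692 × 2.5 × 2.7632 × 5 = 5.7422 × 10^6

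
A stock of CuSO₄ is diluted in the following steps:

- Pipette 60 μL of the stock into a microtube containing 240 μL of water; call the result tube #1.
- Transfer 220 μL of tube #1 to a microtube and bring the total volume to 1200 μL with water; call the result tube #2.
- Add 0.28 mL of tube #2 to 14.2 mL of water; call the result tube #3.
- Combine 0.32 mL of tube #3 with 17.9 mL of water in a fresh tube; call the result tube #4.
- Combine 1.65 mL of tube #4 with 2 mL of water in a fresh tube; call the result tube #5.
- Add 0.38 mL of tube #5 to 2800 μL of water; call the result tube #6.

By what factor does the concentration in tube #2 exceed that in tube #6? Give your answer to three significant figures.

5.45 × 10^4

Step 1: 60 μL + 240 μL = 300 μL total → factor 300/60 = 5
Step 2: 220 μL brought to 1200 μL → factor 1200/220 = 5.4545
Step 3: 0.28 mL + 14.2 mL = 14.48 mL total → factor 14.48/0.28 = 51.714
Step 4: 0.32 mL + 17.9 mL = 18.22 mL total → factor 18.22/0.32 = 56.938
Step 5: 1.65 mL + 2 mL = 3.65 mL total → factor 3.65/1.65 = 2.2121
Step 6: 0.38 mL + 2800 μL = 3.18 mL total → factor 3.18/0.38 = 8.3684
Dilution factor to tube #2 = 27.273; to tube #6 = 1.4866 × 10^6
[tube #2]/[tube #6] = (factor to tube #6)/(factor to tube #2) = 1.4866 × 10^6/27.273 = 5.45 × 10^4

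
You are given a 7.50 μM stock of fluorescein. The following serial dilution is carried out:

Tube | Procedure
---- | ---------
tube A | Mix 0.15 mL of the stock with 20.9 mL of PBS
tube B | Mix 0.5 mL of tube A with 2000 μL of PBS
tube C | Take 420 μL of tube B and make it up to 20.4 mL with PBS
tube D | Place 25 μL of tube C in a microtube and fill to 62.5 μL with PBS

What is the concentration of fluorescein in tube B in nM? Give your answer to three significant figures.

Step 1: 0.15 mL + 20.9 mL = 21.05 mL total → factor 21.05/0.15 = 140.33
Step 2: 0.5 mL + 2000 μL = 2.5 mL total → factor 2.5/0.5 = 5
Dilution factor through tube B = 140.33 × 5 = 701.67
[tube B] = 7.50 μM / 701.67 = 0.01069 μM = 10.7 nM

10.7 nM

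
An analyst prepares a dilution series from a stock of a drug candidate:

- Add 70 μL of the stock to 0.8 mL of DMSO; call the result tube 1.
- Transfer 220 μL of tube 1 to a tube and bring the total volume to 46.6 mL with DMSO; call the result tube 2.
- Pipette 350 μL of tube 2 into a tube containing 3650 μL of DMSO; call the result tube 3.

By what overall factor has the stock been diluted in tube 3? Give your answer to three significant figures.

Step 1: 70 μL + 0.8 mL = 870 μL total → factor 870/70 = 12.429
Step 2: 220 μL brought to 46.6 mL → factor 46600/220 = 211.82
Step 3: 350 μL + 3650 μL = 4000 μL total → factor 4000/350 = 11.429
Overall dilution factor = 12.429 × 211.82 × 11.429 = 30087

3.01 × 10^4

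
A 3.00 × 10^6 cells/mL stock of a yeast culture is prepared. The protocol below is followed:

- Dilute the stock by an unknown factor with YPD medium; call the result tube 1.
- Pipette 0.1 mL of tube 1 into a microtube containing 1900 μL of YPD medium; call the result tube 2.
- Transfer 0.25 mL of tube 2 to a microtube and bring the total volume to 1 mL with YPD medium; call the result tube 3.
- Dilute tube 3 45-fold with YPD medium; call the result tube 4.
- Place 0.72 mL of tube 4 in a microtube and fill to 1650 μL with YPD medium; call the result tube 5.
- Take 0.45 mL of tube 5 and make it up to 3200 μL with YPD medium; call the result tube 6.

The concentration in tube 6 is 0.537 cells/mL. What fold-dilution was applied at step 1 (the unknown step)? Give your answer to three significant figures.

95.2-fold

Step 1: unknown factor x
Step 2: 0.1 mL + 1900 μL = 2 mL total → factor 2/0.1 = 20
Step 3: 0.25 mL brought to 1 mL → factor 1/0.25 = 4
Step 4: 45-fold → factor 45
Step 5: 0.72 mL brought to 1650 μL → factor 1.65/0.72 = 2.2917
Step 6: 0.45 mL brought to 3200 μL → factor 3.2/0.45 = 7.1111
Product of known-step factors = 58667
Overall factor = 3.00 × 10^6 cells/mL / (0.537 cells/mL) = 5.5866 × 10^6
x = 5.5866 × 10^6 / 58667 = 95.2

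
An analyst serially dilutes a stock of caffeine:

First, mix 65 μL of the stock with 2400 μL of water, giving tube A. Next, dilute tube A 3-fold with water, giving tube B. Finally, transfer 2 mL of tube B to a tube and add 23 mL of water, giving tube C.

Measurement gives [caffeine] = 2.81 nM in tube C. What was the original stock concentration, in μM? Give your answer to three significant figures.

Step 1: 65 μL + 2400 μL = 2465 μL total → factor 2465/65 = 37.923
Step 2: 3-fold → factor 3
Step 3: 2 mL + 23 mL = 25 mL total → factor 25/2 = 12.5
Overall dilution factor = 37.923 × 3 × 12.5 = 1422.1
Stock = 2.81 nM × 1422.1 = 3996 nM = 4.00 μM

4.00 μM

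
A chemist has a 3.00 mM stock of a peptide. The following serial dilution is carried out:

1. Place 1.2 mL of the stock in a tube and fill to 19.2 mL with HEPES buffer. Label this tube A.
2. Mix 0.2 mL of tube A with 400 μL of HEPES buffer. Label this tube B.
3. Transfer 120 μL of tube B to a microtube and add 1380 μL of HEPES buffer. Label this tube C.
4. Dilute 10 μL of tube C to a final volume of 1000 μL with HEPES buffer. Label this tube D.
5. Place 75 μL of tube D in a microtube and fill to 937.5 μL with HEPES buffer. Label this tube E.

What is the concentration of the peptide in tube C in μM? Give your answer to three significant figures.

5.00 μM

Step 1: 1.2 mL brought to 19.2 mL → factor 19.2/1.2 = 16
Step 2: 0.2 mL + 400 μL = 0.6 mL total → factor 0.6/0.2 = 3
Step 3: 120 μL + 1380 μL = 1500 μL total → factor 1500/120 = 12.5
Dilution factor through tube C = 16 × 3 × 12.5 = 600
[tube C] = 3.00 mM / 600 = 0.005000 mM = 5.00 μM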